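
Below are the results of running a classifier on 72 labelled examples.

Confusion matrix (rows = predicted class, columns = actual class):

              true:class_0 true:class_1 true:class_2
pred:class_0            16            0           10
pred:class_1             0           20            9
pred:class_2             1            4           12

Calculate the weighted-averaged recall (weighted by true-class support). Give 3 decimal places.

Per-class recall (TP/(TP+FN)):
  class_0: TP=16, FN=0+1=1 → 16/17 = 0.9412
  class_1: TP=20, FN=0+4=4 → 20/24 = 0.8333
  class_2: TP=12, FN=10+9=19 → 12/31 = 0.3871
Weighted-recall = Σ (supportᵢ/N)·recallᵢ with N=72: (17/72)·0.9412 + (24/72)·0.8333 + (31/72)·0.3871 = 0.667

0.667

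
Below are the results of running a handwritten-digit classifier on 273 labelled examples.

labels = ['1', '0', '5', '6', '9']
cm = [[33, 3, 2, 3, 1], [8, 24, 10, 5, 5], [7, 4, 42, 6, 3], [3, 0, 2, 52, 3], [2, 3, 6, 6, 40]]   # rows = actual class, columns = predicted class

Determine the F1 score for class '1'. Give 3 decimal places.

Treat '1' as positive and all other classes as negative.
F1 score = 2·TP/(2·TP+FP+FN).
1: TP=33, FP=8+7+3+2=20, FN=3+2+3+1=9 → 66/95 = 0.6947

0.695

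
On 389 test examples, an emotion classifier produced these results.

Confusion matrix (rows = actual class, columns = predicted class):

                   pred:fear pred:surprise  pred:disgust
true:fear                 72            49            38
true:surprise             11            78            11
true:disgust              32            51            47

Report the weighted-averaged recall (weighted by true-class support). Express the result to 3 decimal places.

Per-class recall (TP/(TP+FN)):
  fear: TP=72, FN=49+38=87 → 72/159 = 0.4528
  surprise: TP=78, FN=11+11=22 → 78/100 = 0.7800
  disgust: TP=47, FN=32+51=83 → 47/130 = 0.3615
Weighted-recall = Σ (supportᵢ/N)·recallᵢ with N=389: (159/389)·0.4528 + (100/389)·0.7800 + (130/389)·0.3615 = 0.506

0.506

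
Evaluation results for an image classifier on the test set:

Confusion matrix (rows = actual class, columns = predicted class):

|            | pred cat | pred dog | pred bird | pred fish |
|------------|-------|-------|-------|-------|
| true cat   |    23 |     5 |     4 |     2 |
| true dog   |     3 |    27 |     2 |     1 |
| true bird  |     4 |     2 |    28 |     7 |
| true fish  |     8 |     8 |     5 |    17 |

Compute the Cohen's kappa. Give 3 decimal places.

Observed agreement pₒ = trace/N = 95/146 = 0.6507
Expected agreement pₑ = Σ (rowᵢ·colᵢ)/N² = (34·38 + 33·42 + 41·39 + 38·27)/146² = 0.2488
κ = (pₒ − pₑ)/(1 − pₑ) = (0.6507 − 0.2488)/(1 − 0.2488) = 0.535

0.535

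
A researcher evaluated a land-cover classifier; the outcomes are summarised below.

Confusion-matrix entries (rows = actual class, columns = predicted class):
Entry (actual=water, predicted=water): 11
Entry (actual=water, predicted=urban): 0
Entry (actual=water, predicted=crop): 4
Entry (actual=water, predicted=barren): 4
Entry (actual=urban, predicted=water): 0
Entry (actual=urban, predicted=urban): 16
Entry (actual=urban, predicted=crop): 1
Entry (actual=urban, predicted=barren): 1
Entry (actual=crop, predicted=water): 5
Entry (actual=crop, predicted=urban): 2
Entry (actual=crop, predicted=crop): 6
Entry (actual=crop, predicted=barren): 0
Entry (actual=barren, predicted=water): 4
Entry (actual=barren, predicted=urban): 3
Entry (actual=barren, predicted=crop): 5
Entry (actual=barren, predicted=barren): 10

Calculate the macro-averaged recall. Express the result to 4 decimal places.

0.5960

Per-class recall (TP/(TP+FN)):
  water: TP=11, FN=0+4+4=8 → 11/19 = 0.57895
  urban: TP=16, FN=0+1+1=2 → 16/18 = 0.88889
  crop: TP=6, FN=5+2+0=7 → 6/13 = 0.46154
  barren: TP=10, FN=4+3+5=12 → 10/22 = 0.45455
Macro-recall = mean = (0.57895 + 0.88889 + 0.46154 + 0.45455) / 4 = 0.5960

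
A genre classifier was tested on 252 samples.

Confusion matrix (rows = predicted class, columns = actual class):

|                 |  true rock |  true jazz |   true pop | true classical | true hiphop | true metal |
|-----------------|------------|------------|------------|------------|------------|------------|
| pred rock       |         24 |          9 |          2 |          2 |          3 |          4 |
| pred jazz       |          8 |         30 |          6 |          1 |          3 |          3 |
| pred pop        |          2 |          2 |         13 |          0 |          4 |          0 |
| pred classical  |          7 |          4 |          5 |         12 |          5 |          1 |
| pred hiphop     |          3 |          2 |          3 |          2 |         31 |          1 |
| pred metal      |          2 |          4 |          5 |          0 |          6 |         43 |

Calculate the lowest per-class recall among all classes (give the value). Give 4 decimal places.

Per-class recall (TP/(TP+FN)):
  rock: TP=24, FN=8+2+7+3+2=22 → 24/46 = 0.52174
  jazz: TP=30, FN=9+2+4+2+4=21 → 30/51 = 0.58824
  pop: TP=13, FN=2+6+5+3+5=21 → 13/34 = 0.38235
  classical: TP=12, FN=2+1+0+2+0=5 → 12/17 = 0.70588
  hiphop: TP=31, FN=3+3+4+5+6=21 → 31/52 = 0.59615
  metal: TP=43, FN=4+3+0+1+1=9 → 43/52 = 0.82692
Lowest is class 'pop' with recall = 0.3824.

0.3824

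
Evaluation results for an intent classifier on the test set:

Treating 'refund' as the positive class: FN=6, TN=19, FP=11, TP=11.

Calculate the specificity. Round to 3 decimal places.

0.633

Specificity = TN/(TN+FP) = 19/(19+11) = 0.633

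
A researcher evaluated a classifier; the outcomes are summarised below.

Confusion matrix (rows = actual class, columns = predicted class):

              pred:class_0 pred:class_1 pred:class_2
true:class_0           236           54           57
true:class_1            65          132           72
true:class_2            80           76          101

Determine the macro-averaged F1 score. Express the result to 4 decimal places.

Per-class F1 score (2·TP/(2·TP+FP+FN)):
  class_0: TP=236, FP=65+80=145, FN=54+57=111 → 472/728 = 0.64835
  class_1: TP=132, FP=54+76=130, FN=65+72=137 → 264/531 = 0.49718
  class_2: TP=101, FP=57+72=129, FN=80+76=156 → 202/487 = 0.41478
Macro-F1 score = mean = (0.64835 + 0.49718 + 0.41478) / 3 = 0.5201

0.5201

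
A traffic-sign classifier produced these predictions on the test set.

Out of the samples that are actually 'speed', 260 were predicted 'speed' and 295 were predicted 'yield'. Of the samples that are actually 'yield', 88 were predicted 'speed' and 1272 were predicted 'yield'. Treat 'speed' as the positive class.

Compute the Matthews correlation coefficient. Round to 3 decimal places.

MCC = (TP·TN − FP·FN) / √((TP+FP)(TP+FN)(TN+FP)(TN+FN))
Numerator = 260·1272 − 88·295 = 304760
Denominator = √(348·555·1360·1567) = √411604516800 = 641564.1175
MCC = 304760 / 641564.1175 = 0.475

0.475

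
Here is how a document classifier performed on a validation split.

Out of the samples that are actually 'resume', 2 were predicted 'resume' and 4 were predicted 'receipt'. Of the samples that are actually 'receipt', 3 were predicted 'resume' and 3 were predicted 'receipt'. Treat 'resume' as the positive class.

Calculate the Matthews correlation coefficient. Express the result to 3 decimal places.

-0.169

MCC = (TP·TN − FP·FN) / √((TP+FP)(TP+FN)(TN+FP)(TN+FN))
Numerator = 2·3 − 3·4 = -6
Denominator = √(5·6·6·7) = √1260 = 35.4965
MCC = -6 / 35.4965 = -0.169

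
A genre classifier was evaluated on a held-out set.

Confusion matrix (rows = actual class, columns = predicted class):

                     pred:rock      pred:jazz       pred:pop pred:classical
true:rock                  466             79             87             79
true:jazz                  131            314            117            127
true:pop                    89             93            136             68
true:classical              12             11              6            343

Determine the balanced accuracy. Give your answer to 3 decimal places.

0.596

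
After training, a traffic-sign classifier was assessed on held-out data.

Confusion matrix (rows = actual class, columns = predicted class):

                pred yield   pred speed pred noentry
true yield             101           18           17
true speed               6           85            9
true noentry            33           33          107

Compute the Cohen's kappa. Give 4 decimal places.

Observed agreement pₒ = trace/N = 293/409 = 0.71638
Expected agreement pₑ = Σ (rowᵢ·colᵢ)/N² = (136·140 + 100·136 + 173·133)/409² = 0.33267
κ = (pₒ − pₑ)/(1 − pₑ) = (0.71638 − 0.33267)/(1 − 0.33267) = 0.5750

0.5750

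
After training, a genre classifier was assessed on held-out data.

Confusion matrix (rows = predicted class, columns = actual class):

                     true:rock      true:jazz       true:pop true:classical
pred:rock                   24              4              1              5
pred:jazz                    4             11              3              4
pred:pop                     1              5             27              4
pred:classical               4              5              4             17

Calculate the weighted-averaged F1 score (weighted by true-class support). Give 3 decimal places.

Per-class F1 score (2·TP/(2·TP+FP+FN)):
  rock: TP=24, FP=4+1+5=10, FN=4+1+4=9 → 48/67 = 0.7164
  jazz: TP=11, FP=4+3+4=11, FN=4+5+5=14 → 22/47 = 0.4681
  pop: TP=27, FP=1+5+4=10, FN=1+3+4=8 → 54/72 = 0.7500
  classical: TP=17, FP=4+5+4=13, FN=5+4+4=13 → 34/60 = 0.5667
Weighted-F1 score = Σ (supportᵢ/N)·F1 scoreᵢ with N=123: (33/123)·0.7164 + (25/123)·0.4681 + (35/123)·0.7500 + (30/123)·0.5667 = 0.639

0.639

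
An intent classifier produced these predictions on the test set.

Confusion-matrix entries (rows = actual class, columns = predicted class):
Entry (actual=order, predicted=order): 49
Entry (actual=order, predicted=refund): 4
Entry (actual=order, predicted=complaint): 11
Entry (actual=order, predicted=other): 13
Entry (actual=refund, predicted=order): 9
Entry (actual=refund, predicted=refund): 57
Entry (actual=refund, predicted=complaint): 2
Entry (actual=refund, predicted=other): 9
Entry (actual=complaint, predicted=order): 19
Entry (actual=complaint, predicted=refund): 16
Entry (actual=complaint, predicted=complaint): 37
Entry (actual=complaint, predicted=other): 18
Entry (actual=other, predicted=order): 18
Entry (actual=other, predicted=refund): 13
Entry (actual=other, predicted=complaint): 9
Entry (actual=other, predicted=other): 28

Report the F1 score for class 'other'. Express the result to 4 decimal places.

0.4118

Treat 'other' as positive and all other classes as negative.
F1 score = 2·TP/(2·TP+FP+FN).
other: TP=28, FP=13+9+18=40, FN=18+13+9=40 → 56/136 = 0.41176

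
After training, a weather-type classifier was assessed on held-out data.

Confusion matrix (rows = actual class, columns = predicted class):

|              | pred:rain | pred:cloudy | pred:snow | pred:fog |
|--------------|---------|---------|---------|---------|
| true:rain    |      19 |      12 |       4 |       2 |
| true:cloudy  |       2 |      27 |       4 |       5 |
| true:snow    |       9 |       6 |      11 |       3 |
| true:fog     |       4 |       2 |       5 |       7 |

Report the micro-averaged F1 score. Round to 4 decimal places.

0.5246

Micro-averaging pools counts across classes: ΣTP=64, ΣFP=58, ΣFN=58.
Micro-F1 score = 2·TP/(2·TP+FP+FN) on pooled counts = 0.5246 (equals overall accuracy in single-label multiclass).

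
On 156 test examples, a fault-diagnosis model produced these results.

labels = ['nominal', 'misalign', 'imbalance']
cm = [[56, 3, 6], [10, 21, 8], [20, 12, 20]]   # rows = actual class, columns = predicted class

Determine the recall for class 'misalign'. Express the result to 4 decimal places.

0.5385

recall = TP/(TP+FN).
misalign: TP=21, FN=10+8=18 → 21/39 = 0.53846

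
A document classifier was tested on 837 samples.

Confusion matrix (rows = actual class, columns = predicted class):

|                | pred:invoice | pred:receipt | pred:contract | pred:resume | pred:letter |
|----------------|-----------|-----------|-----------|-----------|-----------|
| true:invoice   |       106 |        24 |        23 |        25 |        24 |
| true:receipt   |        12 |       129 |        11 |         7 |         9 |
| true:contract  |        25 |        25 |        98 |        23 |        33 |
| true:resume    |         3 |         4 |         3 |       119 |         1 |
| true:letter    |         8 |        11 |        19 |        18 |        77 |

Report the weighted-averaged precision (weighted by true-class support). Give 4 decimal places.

Per-class precision (TP/(TP+FP)):
  invoice: TP=106, FP=12+25+3+8=48 → 106/154 = 0.68831
  receipt: TP=129, FP=24+25+4+11=64 → 129/193 = 0.66839
  contract: TP=98, FP=23+11+3+19=56 → 98/154 = 0.63636
  resume: TP=119, FP=25+7+23+18=73 → 119/192 = 0.61979
  letter: TP=77, FP=24+9+33+1=67 → 77/144 = 0.53472
Weighted-precision = Σ (supportᵢ/N)·precisionᵢ with N=837: (202/837)·0.68831 + (168/837)·0.66839 + (204/837)·0.63636 + (130/837)·0.61979 + (133/837)·0.53472 = 0.6366

0.6366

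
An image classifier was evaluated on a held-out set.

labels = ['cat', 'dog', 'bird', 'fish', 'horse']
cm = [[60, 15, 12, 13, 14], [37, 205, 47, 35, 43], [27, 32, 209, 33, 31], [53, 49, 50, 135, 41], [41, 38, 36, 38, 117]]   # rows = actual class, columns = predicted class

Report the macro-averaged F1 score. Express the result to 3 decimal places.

Per-class F1 score (2·TP/(2·TP+FP+FN)):
  cat: TP=60, FP=37+27+53+41=158, FN=15+12+13+14=54 → 120/332 = 0.3614
  dog: TP=205, FP=15+32+49+38=134, FN=37+47+35+43=162 → 410/706 = 0.5807
  bird: TP=209, FP=12+47+50+36=145, FN=27+32+33+31=123 → 418/686 = 0.6093
  fish: TP=135, FP=13+35+33+38=119, FN=53+49+50+41=193 → 270/582 = 0.4639
  horse: TP=117, FP=14+43+31+41=129, FN=41+38+36+38=153 → 234/516 = 0.4535
Macro-F1 score = mean = (0.3614 + 0.5807 + 0.6093 + 0.4639 + 0.4535) / 5 = 0.494

0.494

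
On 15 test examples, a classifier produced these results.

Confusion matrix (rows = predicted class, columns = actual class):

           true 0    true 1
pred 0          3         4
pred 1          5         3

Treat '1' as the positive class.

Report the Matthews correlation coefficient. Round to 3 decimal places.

-0.196

MCC = (TP·TN − FP·FN) / √((TP+FP)(TP+FN)(TN+FP)(TN+FN))
Numerator = 3·3 − 5·4 = -11
Denominator = √(8·7·8·7) = √3136 = 56.0000
MCC = -11 / 56.0000 = -0.196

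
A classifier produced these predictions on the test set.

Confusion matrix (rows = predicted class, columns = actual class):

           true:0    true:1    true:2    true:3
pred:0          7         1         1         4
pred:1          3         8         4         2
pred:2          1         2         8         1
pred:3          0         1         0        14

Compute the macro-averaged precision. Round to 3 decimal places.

Per-class precision (TP/(TP+FP)):
  0: TP=7, FP=1+1+4=6 → 7/13 = 0.5385
  1: TP=8, FP=3+4+2=9 → 8/17 = 0.4706
  2: TP=8, FP=1+2+1=4 → 8/12 = 0.6667
  3: TP=14, FP=0+1+0=1 → 14/15 = 0.9333
Macro-precision = mean = (0.5385 + 0.4706 + 0.6667 + 0.9333) / 4 = 0.652

0.652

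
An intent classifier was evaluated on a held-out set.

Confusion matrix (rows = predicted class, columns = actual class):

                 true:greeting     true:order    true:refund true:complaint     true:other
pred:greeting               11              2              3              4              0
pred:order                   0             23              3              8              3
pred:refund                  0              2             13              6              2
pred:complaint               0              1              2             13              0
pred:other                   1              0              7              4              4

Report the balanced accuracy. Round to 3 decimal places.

0.604

Balanced accuracy = mean of per-class recall.
  greeting: recall = 11/12 = 0.9167
  order: recall = 23/28 = 0.8214
  refund: recall = 13/28 = 0.4643
  complaint: recall = 13/35 = 0.3714
  other: recall = 4/9 = 0.4444
Mean = (0.9167 + 0.8214 + 0.4643 + 0.3714 + 0.4444) / 5 = 0.604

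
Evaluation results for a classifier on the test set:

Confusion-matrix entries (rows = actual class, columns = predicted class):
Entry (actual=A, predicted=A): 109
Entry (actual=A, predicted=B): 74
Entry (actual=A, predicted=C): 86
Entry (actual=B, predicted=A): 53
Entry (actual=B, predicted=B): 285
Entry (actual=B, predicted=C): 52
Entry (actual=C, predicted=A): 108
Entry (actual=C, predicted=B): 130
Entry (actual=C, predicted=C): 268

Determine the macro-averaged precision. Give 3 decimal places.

0.549

Per-class precision (TP/(TP+FP)):
  A: TP=109, FP=53+108=161 → 109/270 = 0.4037
  B: TP=285, FP=74+130=204 → 285/489 = 0.5828
  C: TP=268, FP=86+52=138 → 268/406 = 0.6601
Macro-precision = mean = (0.4037 + 0.5828 + 0.6601) / 3 = 0.549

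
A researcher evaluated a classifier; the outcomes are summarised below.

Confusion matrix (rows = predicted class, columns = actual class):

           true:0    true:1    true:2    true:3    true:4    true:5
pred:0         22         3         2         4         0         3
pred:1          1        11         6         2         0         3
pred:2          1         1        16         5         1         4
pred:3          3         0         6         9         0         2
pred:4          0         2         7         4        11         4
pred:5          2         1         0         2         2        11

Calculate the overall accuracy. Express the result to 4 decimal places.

0.5298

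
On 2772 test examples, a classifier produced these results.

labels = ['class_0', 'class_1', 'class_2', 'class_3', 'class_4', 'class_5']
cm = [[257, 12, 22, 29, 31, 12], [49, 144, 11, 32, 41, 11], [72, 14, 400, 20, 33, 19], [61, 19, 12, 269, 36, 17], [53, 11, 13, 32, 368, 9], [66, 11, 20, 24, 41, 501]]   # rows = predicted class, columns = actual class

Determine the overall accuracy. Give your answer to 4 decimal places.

Accuracy = trace / total = (257+144+400+269+368+501=1939) / 2772 = 1939/2772 = 0.6995

0.6995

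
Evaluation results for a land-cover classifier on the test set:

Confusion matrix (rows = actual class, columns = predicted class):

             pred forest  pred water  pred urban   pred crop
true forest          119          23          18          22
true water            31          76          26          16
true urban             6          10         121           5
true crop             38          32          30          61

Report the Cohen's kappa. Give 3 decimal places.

Observed agreement pₒ = trace/N = 377/634 = 0.5946
Expected agreement pₑ = Σ (rowᵢ·colᵢ)/N² = (182·194 + 149·141 + 142·195 + 161·104)/634² = 0.2507
κ = (pₒ − pₑ)/(1 − pₑ) = (0.5946 − 0.2507)/(1 − 0.2507) = 0.459

0.459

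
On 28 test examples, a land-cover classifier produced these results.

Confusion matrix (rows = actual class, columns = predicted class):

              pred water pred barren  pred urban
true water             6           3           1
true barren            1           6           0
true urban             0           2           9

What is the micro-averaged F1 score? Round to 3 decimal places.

0.750

Micro-averaging pools counts across classes: ΣTP=21, ΣFP=7, ΣFN=7.
Micro-F1 score = 2·TP/(2·TP+FP+FN) on pooled counts = 0.750 (equals overall accuracy in single-label multiclass).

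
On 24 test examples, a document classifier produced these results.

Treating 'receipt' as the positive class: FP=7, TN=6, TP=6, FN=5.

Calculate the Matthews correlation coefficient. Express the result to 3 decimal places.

0.007

MCC = (TP·TN − FP·FN) / √((TP+FP)(TP+FN)(TN+FP)(TN+FN))
Numerator = 6·6 − 7·5 = 1
Denominator = √(13·11·13·11) = √20449 = 143.0000
MCC = 1 / 143.0000 = 0.007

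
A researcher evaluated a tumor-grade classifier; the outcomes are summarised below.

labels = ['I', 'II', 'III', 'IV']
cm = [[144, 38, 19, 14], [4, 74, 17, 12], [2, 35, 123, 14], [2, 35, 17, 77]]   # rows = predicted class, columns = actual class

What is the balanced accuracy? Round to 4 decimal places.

0.6777

Balanced accuracy = mean of per-class recall.
  I: recall = 144/152 = 0.94737
  II: recall = 74/182 = 0.40659
  III: recall = 123/176 = 0.69886
  IV: recall = 77/117 = 0.65812
Mean = (0.94737 + 0.40659 + 0.69886 + 0.65812) / 4 = 0.6777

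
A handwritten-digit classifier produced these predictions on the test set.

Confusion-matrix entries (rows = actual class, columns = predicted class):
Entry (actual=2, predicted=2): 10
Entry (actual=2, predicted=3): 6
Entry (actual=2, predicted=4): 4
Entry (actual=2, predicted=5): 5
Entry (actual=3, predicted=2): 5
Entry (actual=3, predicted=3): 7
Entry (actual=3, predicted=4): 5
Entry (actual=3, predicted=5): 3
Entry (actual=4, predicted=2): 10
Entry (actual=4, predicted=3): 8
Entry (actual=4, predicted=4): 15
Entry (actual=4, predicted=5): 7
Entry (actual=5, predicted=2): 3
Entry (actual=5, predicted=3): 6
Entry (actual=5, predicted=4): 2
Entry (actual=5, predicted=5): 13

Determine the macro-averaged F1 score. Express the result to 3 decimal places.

Per-class F1 score (2·TP/(2·TP+FP+FN)):
  2: TP=10, FP=5+10+3=18, FN=6+4+5=15 → 20/53 = 0.3774
  3: TP=7, FP=6+8+6=20, FN=5+5+3=13 → 14/47 = 0.2979
  4: TP=15, FP=4+5+2=11, FN=10+8+7=25 → 30/66 = 0.4545
  5: TP=13, FP=5+3+7=15, FN=3+6+2=11 → 26/52 = 0.5000
Macro-F1 score = mean = (0.3774 + 0.2979 + 0.4545 + 0.5000) / 4 = 0.407

0.407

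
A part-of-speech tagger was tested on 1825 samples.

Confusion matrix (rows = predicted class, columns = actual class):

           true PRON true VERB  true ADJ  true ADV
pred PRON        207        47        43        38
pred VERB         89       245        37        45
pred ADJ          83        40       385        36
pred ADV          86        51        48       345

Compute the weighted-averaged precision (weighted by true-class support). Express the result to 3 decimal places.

0.645

Per-class precision (TP/(TP+FP)):
  PRON: TP=207, FP=47+43+38=128 → 207/335 = 0.6179
  VERB: TP=245, FP=89+37+45=171 → 245/416 = 0.5889
  ADJ: TP=385, FP=83+40+36=159 → 385/544 = 0.7077
  ADV: TP=345, FP=86+51+48=185 → 345/530 = 0.6509
Weighted-precision = Σ (supportᵢ/N)·precisionᵢ with N=1825: (465/1825)·0.6179 + (383/1825)·0.5889 + (513/1825)·0.7077 + (464/1825)·0.6509 = 0.645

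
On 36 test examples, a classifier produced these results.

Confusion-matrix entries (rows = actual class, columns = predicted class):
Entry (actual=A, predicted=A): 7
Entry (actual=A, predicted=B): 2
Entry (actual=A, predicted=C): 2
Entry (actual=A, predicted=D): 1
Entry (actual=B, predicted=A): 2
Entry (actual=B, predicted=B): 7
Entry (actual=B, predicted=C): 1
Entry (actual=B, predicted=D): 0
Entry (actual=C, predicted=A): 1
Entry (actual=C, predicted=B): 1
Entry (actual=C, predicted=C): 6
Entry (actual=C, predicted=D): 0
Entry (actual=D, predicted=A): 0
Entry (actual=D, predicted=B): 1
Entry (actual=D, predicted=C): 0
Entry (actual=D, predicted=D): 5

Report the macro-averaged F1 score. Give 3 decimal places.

Per-class F1 score (2·TP/(2·TP+FP+FN)):
  A: TP=7, FP=2+1+0=3, FN=2+2+1=5 → 14/22 = 0.6364
  B: TP=7, FP=2+1+1=4, FN=2+1+0=3 → 14/21 = 0.6667
  C: TP=6, FP=2+1+0=3, FN=1+1+0=2 → 12/17 = 0.7059
  D: TP=5, FP=1+0+0=1, FN=0+1+0=1 → 10/12 = 0.8333
Macro-F1 score = mean = (0.6364 + 0.6667 + 0.7059 + 0.8333) / 4 = 0.711

0.711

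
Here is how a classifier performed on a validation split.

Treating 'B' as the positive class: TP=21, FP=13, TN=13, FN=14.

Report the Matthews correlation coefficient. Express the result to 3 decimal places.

0.100

MCC = (TP·TN − FP·FN) / √((TP+FP)(TP+FN)(TN+FP)(TN+FN))
Numerator = 21·13 − 13·14 = 91
Denominator = √(34·35·26·27) = √835380 = 913.9912
MCC = 91 / 913.9912 = 0.100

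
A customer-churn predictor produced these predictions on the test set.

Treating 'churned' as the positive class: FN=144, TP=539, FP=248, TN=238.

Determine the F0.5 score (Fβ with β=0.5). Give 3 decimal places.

0.703

Fβ = (1+β²)·TP / ((1+β²)·TP + β²·FN + FP), with β²=1/4
= 1.25·539 / (1.25·539 + 0.25·144 + 248) = 0.703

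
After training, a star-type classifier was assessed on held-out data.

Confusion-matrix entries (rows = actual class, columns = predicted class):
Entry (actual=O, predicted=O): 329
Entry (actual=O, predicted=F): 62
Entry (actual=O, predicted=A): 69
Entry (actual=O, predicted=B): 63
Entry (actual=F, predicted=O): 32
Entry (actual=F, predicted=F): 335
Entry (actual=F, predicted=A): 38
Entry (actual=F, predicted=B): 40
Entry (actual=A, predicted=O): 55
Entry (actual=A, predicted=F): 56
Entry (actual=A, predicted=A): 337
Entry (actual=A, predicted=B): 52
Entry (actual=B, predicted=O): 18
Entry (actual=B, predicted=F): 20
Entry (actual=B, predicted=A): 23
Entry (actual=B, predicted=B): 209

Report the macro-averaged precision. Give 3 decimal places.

Per-class precision (TP/(TP+FP)):
  O: TP=329, FP=32+55+18=105 → 329/434 = 0.7581
  F: TP=335, FP=62+56+20=138 → 335/473 = 0.7082
  A: TP=337, FP=69+38+23=130 → 337/467 = 0.7216
  B: TP=209, FP=63+40+52=155 → 209/364 = 0.5742
Macro-precision = mean = (0.7581 + 0.7082 + 0.7216 + 0.5742) / 4 = 0.691

0.691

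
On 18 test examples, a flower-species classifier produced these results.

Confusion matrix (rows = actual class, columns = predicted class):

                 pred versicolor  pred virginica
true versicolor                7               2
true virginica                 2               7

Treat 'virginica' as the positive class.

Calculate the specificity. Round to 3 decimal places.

0.778

Specificity = TN/(TN+FP) = 7/(7+2) = 0.778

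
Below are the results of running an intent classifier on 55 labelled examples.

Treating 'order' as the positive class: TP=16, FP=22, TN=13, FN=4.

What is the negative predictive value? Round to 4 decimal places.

NPV = TN/(TN+FN) = 13/(13+4) = 0.7647

0.7647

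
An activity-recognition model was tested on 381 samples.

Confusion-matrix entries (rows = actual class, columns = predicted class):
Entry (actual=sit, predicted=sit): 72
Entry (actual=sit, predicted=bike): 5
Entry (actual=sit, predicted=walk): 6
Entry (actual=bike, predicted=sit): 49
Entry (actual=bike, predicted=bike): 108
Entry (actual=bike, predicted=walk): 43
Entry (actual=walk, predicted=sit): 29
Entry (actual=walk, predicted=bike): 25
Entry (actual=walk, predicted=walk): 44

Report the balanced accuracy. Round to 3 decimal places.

0.619

Balanced accuracy = mean of per-class recall.
  sit: recall = 72/83 = 0.8675
  bike: recall = 108/200 = 0.5400
  walk: recall = 44/98 = 0.4490
Mean = (0.8675 + 0.5400 + 0.4490) / 3 = 0.619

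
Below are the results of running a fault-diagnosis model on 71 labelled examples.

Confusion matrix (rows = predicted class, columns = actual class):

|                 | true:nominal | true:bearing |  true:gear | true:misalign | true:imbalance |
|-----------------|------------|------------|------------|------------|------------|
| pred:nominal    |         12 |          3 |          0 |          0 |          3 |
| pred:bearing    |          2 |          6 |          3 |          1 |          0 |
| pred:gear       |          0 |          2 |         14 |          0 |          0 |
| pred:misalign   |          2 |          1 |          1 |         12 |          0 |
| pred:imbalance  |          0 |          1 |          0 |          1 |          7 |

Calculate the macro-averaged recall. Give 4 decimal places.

0.7093

Per-class recall (TP/(TP+FN)):
  nominal: TP=12, FN=2+0+2+0=4 → 12/16 = 0.75000
  bearing: TP=6, FN=3+2+1+1=7 → 6/13 = 0.46154
  gear: TP=14, FN=0+3+1+0=4 → 14/18 = 0.77778
  misalign: TP=12, FN=0+1+0+1=2 → 12/14 = 0.85714
  imbalance: TP=7, FN=3+0+0+0=3 → 7/10 = 0.70000
Macro-recall = mean = (0.75000 + 0.46154 + 0.77778 + 0.85714 + 0.70000) / 5 = 0.7093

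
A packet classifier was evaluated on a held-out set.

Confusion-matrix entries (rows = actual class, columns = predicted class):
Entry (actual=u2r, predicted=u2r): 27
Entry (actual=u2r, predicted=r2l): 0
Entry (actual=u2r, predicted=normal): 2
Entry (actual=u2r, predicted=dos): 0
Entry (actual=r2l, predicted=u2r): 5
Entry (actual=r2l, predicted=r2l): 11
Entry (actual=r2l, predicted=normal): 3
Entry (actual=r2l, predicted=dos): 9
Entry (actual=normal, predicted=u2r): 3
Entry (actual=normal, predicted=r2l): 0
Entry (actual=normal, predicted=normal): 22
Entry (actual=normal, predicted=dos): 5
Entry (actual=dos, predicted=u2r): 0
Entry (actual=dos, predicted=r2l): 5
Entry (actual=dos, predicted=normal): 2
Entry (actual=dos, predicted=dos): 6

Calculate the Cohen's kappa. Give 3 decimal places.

0.541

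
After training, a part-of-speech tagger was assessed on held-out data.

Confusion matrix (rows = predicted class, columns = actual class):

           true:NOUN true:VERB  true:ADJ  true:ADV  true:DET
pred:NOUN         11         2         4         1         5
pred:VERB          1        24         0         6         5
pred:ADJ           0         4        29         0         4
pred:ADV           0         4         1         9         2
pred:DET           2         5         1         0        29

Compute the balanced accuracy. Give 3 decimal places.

0.687

Balanced accuracy = mean of per-class recall.
  NOUN: recall = 11/14 = 0.7857
  VERB: recall = 24/39 = 0.6154
  ADJ: recall = 29/35 = 0.8286
  ADV: recall = 9/16 = 0.5625
  DET: recall = 29/45 = 0.6444
Mean = (0.7857 + 0.6154 + 0.8286 + 0.5625 + 0.6444) / 5 = 0.687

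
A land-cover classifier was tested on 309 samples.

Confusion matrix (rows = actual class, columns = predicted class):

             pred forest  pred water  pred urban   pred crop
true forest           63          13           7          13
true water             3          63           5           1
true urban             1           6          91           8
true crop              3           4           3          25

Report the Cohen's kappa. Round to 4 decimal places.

0.7029

Observed agreement pₒ = trace/N = 242/309 = 0.78317
Expected agreement pₑ = Σ (rowᵢ·colᵢ)/N² = (96·70 + 72·86 + 106·106 + 35·47)/309² = 0.27014
κ = (pₒ − pₑ)/(1 − pₑ) = (0.78317 − 0.27014)/(1 − 0.27014) = 0.7029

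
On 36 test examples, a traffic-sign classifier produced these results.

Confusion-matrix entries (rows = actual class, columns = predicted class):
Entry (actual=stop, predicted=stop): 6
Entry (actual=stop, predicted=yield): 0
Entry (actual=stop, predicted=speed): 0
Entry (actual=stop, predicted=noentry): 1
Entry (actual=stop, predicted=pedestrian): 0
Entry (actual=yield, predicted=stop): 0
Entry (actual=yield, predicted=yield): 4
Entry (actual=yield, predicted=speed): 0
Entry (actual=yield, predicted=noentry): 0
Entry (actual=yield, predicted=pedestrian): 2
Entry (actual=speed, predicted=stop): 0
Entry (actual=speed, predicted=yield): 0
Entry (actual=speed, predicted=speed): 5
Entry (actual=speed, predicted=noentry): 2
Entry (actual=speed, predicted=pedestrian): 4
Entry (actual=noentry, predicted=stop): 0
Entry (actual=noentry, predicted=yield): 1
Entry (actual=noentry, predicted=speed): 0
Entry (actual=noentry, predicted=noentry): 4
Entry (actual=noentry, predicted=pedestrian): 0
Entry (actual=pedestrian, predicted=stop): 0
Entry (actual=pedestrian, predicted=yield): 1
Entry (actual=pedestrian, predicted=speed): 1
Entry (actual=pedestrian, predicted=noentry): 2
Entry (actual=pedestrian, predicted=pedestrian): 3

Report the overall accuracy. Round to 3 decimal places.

Accuracy = trace / total = (6+4+5+4+3=22) / 36 = 22/36 = 0.611

0.611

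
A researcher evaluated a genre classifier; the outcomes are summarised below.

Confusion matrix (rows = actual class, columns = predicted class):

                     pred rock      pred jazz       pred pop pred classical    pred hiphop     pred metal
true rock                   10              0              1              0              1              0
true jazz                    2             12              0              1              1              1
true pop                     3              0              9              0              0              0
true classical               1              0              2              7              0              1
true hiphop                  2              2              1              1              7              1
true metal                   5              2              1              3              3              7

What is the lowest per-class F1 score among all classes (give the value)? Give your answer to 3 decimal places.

Per-class F1 score (2·TP/(2·TP+FP+FN)):
  rock: TP=10, FP=2+3+1+2+5=13, FN=0+1+0+1+0=2 → 20/35 = 0.5714
  jazz: TP=12, FP=0+0+0+2+2=4, FN=2+0+1+1+1=5 → 24/33 = 0.7273
  pop: TP=9, FP=1+0+2+1+1=5, FN=3+0+0+0+0=3 → 18/26 = 0.6923
  classical: TP=7, FP=0+1+0+1+3=5, FN=1+0+2+0+1=4 → 14/23 = 0.6087
  hiphop: TP=7, FP=1+1+0+0+3=5, FN=2+2+1+1+1=7 → 14/26 = 0.5385
  metal: TP=7, FP=0+1+0+1+1=3, FN=5+2+1+3+3=14 → 14/31 = 0.4516
Lowest is class 'metal' with F1 score = 0.452.

0.452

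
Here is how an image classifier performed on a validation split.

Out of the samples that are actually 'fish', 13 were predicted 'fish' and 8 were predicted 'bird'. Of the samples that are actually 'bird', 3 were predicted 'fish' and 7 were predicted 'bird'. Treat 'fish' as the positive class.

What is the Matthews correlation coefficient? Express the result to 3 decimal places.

MCC = (TP·TN − FP·FN) / √((TP+FP)(TP+FN)(TN+FP)(TN+FN))
Numerator = 13·7 − 3·8 = 67
Denominator = √(16·21·10·15) = √50400 = 224.4994
MCC = 67 / 224.4994 = 0.298

0.298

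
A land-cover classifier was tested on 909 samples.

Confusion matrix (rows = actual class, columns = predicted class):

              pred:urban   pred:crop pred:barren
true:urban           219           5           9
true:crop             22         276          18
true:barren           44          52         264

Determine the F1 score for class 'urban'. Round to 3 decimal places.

Take TP from the diagonal, FP from the rest of the 'urban' prediction marginal, FN from the rest of the 'urban' actual marginal.
F1 score = 2·TP/(2·TP+FP+FN).
urban: TP=219, FP=22+44=66, FN=5+9=14 → 438/518 = 0.8456

0.846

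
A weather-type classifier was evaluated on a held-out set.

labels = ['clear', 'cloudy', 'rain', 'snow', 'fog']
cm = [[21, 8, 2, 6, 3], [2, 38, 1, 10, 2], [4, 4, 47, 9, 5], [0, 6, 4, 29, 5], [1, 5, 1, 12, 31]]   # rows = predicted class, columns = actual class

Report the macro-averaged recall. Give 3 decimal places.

Per-class recall (TP/(TP+FN)):
  clear: TP=21, FN=2+4+0+1=7 → 21/28 = 0.7500
  cloudy: TP=38, FN=8+4+6+5=23 → 38/61 = 0.6230
  rain: TP=47, FN=2+1+4+1=8 → 47/55 = 0.8545
  snow: TP=29, FN=6+10+9+12=37 → 29/66 = 0.4394
  fog: TP=31, FN=3+2+5+5=15 → 31/46 = 0.6739
Macro-recall = mean = (0.7500 + 0.6230 + 0.8545 + 0.4394 + 0.6739) / 5 = 0.668

0.668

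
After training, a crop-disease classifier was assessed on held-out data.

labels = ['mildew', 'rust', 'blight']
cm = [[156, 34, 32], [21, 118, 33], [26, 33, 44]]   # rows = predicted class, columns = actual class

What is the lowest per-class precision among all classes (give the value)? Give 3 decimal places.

Per-class precision (TP/(TP+FP)):
  mildew: TP=156, FP=34+32=66 → 156/222 = 0.7027
  rust: TP=118, FP=21+33=54 → 118/172 = 0.6860
  blight: TP=44, FP=26+33=59 → 44/103 = 0.4272
Lowest is class 'blight' with precision = 0.427.

0.427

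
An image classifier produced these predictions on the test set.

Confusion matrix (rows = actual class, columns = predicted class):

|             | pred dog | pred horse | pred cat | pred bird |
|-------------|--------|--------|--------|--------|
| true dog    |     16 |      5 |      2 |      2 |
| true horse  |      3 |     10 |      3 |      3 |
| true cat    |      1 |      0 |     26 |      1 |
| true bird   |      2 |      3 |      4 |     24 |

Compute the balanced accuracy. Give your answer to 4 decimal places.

Balanced accuracy = mean of per-class recall.
  dog: recall = 16/25 = 0.64000
  horse: recall = 10/19 = 0.52632
  cat: recall = 26/28 = 0.92857
  bird: recall = 24/33 = 0.72727
Mean = (0.64000 + 0.52632 + 0.92857 + 0.72727) / 4 = 0.7055

0.7055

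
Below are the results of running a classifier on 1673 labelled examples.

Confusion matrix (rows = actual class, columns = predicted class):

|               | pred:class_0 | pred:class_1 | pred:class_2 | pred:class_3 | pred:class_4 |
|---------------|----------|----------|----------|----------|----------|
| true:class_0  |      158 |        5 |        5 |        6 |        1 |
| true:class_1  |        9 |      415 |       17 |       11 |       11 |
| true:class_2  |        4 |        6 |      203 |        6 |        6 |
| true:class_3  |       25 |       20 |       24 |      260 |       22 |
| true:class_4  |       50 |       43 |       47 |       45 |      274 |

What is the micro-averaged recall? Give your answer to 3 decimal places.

Micro-averaging pools counts across classes: ΣTP=1310, ΣFP=363, ΣFN=363.
Micro-recall = TP/(TP+FN) on pooled counts = 0.783 (equals overall accuracy in single-label multiclass).

0.783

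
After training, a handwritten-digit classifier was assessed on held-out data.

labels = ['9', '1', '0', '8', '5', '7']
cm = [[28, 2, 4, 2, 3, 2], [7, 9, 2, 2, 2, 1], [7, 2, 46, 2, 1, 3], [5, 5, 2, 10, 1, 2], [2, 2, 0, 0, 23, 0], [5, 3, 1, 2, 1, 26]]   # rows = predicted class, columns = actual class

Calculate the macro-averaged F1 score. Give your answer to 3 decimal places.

0.626

Per-class F1 score (2·TP/(2·TP+FP+FN)):
  9: TP=28, FP=2+4+2+3+2=13, FN=7+7+5+2+5=26 → 56/95 = 0.5895
  1: TP=9, FP=7+2+2+2+1=14, FN=2+2+5+2+3=14 → 18/46 = 0.3913
  0: TP=46, FP=7+2+2+1+3=15, FN=4+2+2+0+1=9 → 92/116 = 0.7931
  8: TP=10, FP=5+5+2+1+2=15, FN=2+2+2+0+2=8 → 20/43 = 0.4651
  5: TP=23, FP=2+2+0+0+0=4, FN=3+2+1+1+1=8 → 46/58 = 0.7931
  7: TP=26, FP=5+3+1+2+1=12, FN=2+1+3+2+0=8 → 52/72 = 0.7222
Macro-F1 score = mean = (0.5895 + 0.3913 + 0.7931 + 0.4651 + 0.7931 + 0.7222) / 6 = 0.626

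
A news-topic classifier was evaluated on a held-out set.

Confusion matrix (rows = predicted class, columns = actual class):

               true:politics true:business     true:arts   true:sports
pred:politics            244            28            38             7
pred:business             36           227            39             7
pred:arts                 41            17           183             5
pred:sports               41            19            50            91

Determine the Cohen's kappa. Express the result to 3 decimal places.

Observed agreement pₒ = trace/N = 745/1073 = 0.6943
Expected agreement pₑ = Σ (rowᵢ·colᵢ)/N² = (362·317 + 291·309 + 310·246 + 110·201)/1073² = 0.2632
κ = (pₒ − pₑ)/(1 − pₑ) = (0.6943 − 0.2632)/(1 − 0.2632) = 0.585

0.585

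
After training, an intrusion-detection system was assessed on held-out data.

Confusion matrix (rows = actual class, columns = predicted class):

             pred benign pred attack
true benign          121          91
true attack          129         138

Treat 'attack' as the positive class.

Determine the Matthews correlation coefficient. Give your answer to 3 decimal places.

0.087

MCC = (TP·TN − FP·FN) / √((TP+FP)(TP+FN)(TN+FP)(TN+FN))
Numerator = 138·121 − 91·129 = 4959
Denominator = √(229·267·212·250) = √3240579000 = 56926.0837
MCC = 4959 / 56926.0837 = 0.087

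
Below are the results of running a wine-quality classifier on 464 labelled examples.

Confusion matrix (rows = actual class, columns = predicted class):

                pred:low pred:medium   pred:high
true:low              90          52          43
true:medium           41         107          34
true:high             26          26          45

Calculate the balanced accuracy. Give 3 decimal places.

0.513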